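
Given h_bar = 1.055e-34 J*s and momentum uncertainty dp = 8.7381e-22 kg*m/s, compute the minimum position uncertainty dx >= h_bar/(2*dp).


dx = h_bar / (2 * dp)
= 1.055e-34 / (2 * 8.7381e-22)
= 1.055e-34 / 1.7476e-21
= 6.0368e-14 m

6.0368e-14


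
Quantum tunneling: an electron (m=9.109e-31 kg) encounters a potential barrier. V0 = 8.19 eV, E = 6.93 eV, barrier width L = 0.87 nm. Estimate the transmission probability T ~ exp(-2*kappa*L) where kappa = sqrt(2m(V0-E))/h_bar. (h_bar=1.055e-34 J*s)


V0 - E = 1.26 eV = 2.0185e-19 J
kappa = sqrt(2 * m * (V0-E)) / h_bar
= sqrt(2 * 9.109e-31 * 2.0185e-19) / 1.055e-34
= 5.7480e+09 /m
2*kappa*L = 2 * 5.7480e+09 * 0.87e-9
= 10.0015
T = exp(-10.0015) = 4.533342e-05

4.533342e-05


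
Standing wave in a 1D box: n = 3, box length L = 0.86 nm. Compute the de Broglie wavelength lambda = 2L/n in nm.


lambda = 2L / n
= 2 * 0.86 / 3
= 1.72 / 3
= 0.5733 nm

0.5733


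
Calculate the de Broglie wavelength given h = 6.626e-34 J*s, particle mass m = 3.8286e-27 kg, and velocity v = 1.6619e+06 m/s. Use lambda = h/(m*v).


lambda = h / (m * v)
= 6.626e-34 / (3.8286e-27 * 1.6619e+06)
= 6.626e-34 / 6.3628e-21
= 1.0414e-13 m

1.0414e-13


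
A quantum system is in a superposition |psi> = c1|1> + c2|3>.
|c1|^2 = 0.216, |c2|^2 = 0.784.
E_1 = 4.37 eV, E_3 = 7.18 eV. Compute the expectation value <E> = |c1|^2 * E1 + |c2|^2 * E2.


<E> = |c1|^2 * E1 + |c2|^2 * E2
= 0.216 * 4.37 + 0.784 * 7.18
= 0.9439 + 5.6291
= 6.573 eV

6.573


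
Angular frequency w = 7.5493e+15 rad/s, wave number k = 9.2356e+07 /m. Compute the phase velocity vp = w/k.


vp = w / k
= 7.5493e+15 / 9.2356e+07
= 8.1741e+07 m/s

8.1741e+07


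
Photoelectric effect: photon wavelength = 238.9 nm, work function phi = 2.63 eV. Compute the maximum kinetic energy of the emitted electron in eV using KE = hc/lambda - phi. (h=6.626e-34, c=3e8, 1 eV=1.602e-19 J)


E_photon = hc / lambda
= (6.626e-34)(3e8) / (238.9e-9)
= 8.3206e-19 J
= 5.1939 eV
KE = E_photon - phi
= 5.1939 - 2.63
= 2.5639 eV

2.5639


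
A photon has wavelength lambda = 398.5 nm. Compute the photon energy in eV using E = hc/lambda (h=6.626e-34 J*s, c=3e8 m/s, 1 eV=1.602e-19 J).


E = hc / lambda
= (6.626e-34)(3e8) / (398.5e-9)
= 1.9878e-25 / 3.9850e-07
= 4.9882e-19 J
Converting to eV: 4.9882e-19 / 1.602e-19
= 3.1137 eV

3.1137


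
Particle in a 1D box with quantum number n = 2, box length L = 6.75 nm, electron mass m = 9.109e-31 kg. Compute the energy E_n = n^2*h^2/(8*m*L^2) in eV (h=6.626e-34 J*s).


E = n^2 * h^2 / (8 * m * L^2)
= 2^2 * (6.626e-34)^2 / (8 * 9.109e-31 * (6.75e-9)^2)
= 4 * 4.3904e-67 / (8 * 9.109e-31 * 4.5563e-17)
= 5.2893e-21 J
= 0.033 eV

0.033


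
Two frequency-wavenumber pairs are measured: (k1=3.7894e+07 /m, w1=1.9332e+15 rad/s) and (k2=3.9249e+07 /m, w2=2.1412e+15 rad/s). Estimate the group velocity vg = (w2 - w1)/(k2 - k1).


vg = (w2 - w1) / (k2 - k1)
= (2.1412e+15 - 1.9332e+15) / (3.9249e+07 - 3.7894e+07)
= 2.0800e+14 / 1.3550e+06
= 1.5351e+08 m/s

1.5351e+08


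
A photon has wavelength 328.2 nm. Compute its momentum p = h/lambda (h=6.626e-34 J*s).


p = h / lambda
= 6.626e-34 / (328.2e-9)
= 6.626e-34 / 3.2820e-07
= 2.0189e-27 kg*m/s

2.0189e-27


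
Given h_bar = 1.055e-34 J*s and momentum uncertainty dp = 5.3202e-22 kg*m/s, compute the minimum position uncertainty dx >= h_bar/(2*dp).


dx = h_bar / (2 * dp)
= 1.055e-34 / (2 * 5.3202e-22)
= 1.055e-34 / 1.0640e-21
= 9.9150e-14 m

9.9150e-14


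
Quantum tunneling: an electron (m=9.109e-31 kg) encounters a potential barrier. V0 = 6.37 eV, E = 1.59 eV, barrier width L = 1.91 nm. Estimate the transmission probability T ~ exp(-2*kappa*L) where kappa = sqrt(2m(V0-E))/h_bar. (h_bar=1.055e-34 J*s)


V0 - E = 4.78 eV = 7.6576e-19 J
kappa = sqrt(2 * m * (V0-E)) / h_bar
= sqrt(2 * 9.109e-31 * 7.6576e-19) / 1.055e-34
= 1.1195e+10 /m
2*kappa*L = 2 * 1.1195e+10 * 1.91e-9
= 42.7668
T = exp(-42.7668) = 2.670715e-19

2.670715e-19


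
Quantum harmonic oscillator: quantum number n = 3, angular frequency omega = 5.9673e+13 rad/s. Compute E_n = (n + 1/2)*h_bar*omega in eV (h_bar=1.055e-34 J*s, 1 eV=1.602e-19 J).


E = (n + 1/2) * h_bar * omega
= (3 + 0.5) * 1.055e-34 * 5.9673e+13
= 3.5 * 6.2955e-21
= 2.2034e-20 J
= 0.1375 eV

0.1375


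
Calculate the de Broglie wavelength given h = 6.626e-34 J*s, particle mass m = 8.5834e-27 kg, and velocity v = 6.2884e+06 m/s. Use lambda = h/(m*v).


lambda = h / (m * v)
= 6.626e-34 / (8.5834e-27 * 6.2884e+06)
= 6.626e-34 / 5.3976e-20
= 1.2276e-14 m

1.2276e-14


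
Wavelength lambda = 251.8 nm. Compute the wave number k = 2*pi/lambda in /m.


k = 2 * pi / lambda
= 6.2832 / (251.8e-9)
= 6.2832 / 2.5180e-07
= 2.4953e+07 /m

2.4953e+07


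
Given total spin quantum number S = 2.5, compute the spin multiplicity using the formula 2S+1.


Spin multiplicity = 2S + 1
= 2 * 2.5 + 1
= 5.0 + 1
= 6

6


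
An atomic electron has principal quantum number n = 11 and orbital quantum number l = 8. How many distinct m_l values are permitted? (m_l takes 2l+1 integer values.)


m_l ranges from -l to +l in integer steps
So m_l goes from -8 to +8
Count = 2l + 1 = 2*8 + 1
= 17

17


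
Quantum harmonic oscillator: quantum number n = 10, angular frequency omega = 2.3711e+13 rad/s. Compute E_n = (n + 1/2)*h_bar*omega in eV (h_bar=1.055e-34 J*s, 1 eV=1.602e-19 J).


E = (n + 1/2) * h_bar * omega
= (10 + 0.5) * 1.055e-34 * 2.3711e+13
= 10.5 * 2.5015e-21
= 2.6266e-20 J
= 0.164 eV

0.164


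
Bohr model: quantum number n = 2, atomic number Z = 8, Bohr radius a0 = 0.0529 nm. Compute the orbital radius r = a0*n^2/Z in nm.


r = a0 * n^2 / Z
= 0.0529 * 2^2 / 8
= 0.0529 * 4 / 8
= 0.0265 nm

0.0265


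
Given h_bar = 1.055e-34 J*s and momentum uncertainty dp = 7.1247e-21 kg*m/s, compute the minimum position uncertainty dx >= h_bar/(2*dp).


dx = h_bar / (2 * dp)
= 1.055e-34 / (2 * 7.1247e-21)
= 1.055e-34 / 1.4249e-20
= 7.4038e-15 m

7.4038e-15


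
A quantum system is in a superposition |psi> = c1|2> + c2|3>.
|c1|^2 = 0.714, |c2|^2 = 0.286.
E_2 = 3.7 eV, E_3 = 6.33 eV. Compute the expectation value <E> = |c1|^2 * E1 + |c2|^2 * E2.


<E> = |c1|^2 * E1 + |c2|^2 * E2
= 0.714 * 3.7 + 0.286 * 6.33
= 2.6418 + 1.8104
= 4.4522 eV

4.4522


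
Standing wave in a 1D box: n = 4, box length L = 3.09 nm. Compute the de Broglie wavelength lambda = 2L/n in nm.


lambda = 2L / n
= 2 * 3.09 / 4
= 6.18 / 4
= 1.545 nm

1.545


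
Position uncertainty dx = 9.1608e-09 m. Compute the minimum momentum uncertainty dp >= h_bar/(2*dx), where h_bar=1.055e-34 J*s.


dp = h_bar / (2 * dx)
= 1.055e-34 / (2 * 9.1608e-09)
= 1.055e-34 / 1.8322e-08
= 5.7582e-27 kg*m/s

5.7582e-27


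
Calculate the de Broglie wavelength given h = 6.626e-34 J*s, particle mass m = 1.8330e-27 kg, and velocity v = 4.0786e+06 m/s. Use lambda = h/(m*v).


lambda = h / (m * v)
= 6.626e-34 / (1.8330e-27 * 4.0786e+06)
= 6.626e-34 / 7.4761e-21
= 8.8629e-14 m

8.8629e-14


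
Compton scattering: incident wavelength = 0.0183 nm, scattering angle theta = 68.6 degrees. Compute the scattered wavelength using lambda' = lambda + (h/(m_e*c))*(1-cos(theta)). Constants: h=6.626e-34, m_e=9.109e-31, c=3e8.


Compton wavelength: h/(m_e*c) = 2.4247e-12 m
d_lambda = 2.4247e-12 * (1 - cos(68.6 deg))
= 2.4247e-12 * 0.635123
= 1.5400e-12 m = 0.00154 nm
lambda' = 0.0183 + 0.00154
= 0.01984 nm

0.01984


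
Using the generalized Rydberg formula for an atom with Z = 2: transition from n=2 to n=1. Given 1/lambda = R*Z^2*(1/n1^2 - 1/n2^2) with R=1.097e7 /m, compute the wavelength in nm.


1/lambda = R * Z^2 * (1/n1^2 - 1/n2^2)
= 1.097e7 * 2^2 * (1/1^2 - 1/2^2)
= 1.097e7 * 4 * (1.0 - 0.25)
= 3.2910e+07 /m
lambda = 1 / 3.2910e+07
= 30.3859 nm

30.3859


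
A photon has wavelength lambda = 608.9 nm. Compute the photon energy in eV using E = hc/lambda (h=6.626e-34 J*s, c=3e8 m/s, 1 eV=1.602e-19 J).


E = hc / lambda
= (6.626e-34)(3e8) / (608.9e-9)
= 1.9878e-25 / 6.0890e-07
= 3.2646e-19 J
Converting to eV: 3.2646e-19 / 1.602e-19
= 2.0378 eV

2.0378


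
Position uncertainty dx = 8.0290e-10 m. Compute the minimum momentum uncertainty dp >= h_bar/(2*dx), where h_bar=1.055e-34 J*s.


dp = h_bar / (2 * dx)
= 1.055e-34 / (2 * 8.0290e-10)
= 1.055e-34 / 1.6058e-09
= 6.5699e-26 kg*m/s

6.5699e-26


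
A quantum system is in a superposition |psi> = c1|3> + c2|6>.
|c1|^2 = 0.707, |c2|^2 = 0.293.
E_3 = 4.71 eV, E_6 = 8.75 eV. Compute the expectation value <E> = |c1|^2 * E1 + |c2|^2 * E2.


<E> = |c1|^2 * E1 + |c2|^2 * E2
= 0.707 * 4.71 + 0.293 * 8.75
= 3.33 + 2.5637
= 5.8937 eV

5.8937


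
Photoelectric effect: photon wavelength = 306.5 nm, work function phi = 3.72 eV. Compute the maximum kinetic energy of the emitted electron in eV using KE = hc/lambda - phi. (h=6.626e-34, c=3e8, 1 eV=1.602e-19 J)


E_photon = hc / lambda
= (6.626e-34)(3e8) / (306.5e-9)
= 6.4855e-19 J
= 4.0484 eV
KE = E_photon - phi
= 4.0484 - 3.72
= 0.3284 eV

0.3284


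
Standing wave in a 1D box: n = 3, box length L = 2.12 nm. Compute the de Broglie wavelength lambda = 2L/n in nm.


lambda = 2L / n
= 2 * 2.12 / 3
= 4.24 / 3
= 1.4133 nm

1.4133


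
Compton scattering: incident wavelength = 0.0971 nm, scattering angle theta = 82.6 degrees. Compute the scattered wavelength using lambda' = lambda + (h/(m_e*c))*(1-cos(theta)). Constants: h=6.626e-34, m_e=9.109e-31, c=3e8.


Compton wavelength: h/(m_e*c) = 2.4247e-12 m
d_lambda = 2.4247e-12 * (1 - cos(82.6 deg))
= 2.4247e-12 * 0.871204
= 2.1124e-12 m = 0.002112 nm
lambda' = 0.0971 + 0.002112
= 0.099212 nm

0.099212


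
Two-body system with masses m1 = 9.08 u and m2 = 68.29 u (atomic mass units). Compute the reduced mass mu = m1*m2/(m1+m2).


mu = m1 * m2 / (m1 + m2)
= 9.08 * 68.29 / (9.08 + 68.29)
= 620.0732 / 77.37
= 8.0144 u

8.0144


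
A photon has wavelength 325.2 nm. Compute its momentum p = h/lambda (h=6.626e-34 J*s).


p = h / lambda
= 6.626e-34 / (325.2e-9)
= 6.626e-34 / 3.2520e-07
= 2.0375e-27 kg*m/s

2.0375e-27


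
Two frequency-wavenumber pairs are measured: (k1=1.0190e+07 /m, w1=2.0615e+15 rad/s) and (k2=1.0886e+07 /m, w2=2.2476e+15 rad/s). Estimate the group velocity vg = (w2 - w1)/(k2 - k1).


vg = (w2 - w1) / (k2 - k1)
= (2.2476e+15 - 2.0615e+15) / (1.0886e+07 - 1.0190e+07)
= 1.8610e+14 / 6.9600e+05
= 2.6739e+08 m/s

2.6739e+08


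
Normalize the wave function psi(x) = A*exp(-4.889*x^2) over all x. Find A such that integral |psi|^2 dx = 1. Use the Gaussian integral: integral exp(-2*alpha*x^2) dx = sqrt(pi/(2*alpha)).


integral |psi|^2 dx = A^2 * sqrt(pi/(2*alpha)) = 1
A^2 = sqrt(2*alpha/pi)
= sqrt(2 * 4.889 / pi)
= 1.764209
A = sqrt(1.764209)
= 1.3282

1.3282


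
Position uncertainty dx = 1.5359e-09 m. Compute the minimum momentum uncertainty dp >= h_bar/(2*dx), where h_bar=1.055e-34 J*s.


dp = h_bar / (2 * dx)
= 1.055e-34 / (2 * 1.5359e-09)
= 1.055e-34 / 3.0718e-09
= 3.4345e-26 kg*m/s

3.4345e-26


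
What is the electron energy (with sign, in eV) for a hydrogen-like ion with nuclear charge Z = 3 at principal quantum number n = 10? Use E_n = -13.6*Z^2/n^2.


E_n = -13.6 * Z^2 / n^2
= -13.6 * 3^2 / 10^2
= -13.6 * 9 / 100
= -1.224 eV

-1.224


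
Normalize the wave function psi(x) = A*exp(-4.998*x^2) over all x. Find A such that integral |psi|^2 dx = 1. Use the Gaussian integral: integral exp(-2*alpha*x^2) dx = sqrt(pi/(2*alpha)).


integral |psi|^2 dx = A^2 * sqrt(pi/(2*alpha)) = 1
A^2 = sqrt(2*alpha/pi)
= sqrt(2 * 4.998 / pi)
= 1.783767
A = sqrt(1.783767)
= 1.3356

1.3356


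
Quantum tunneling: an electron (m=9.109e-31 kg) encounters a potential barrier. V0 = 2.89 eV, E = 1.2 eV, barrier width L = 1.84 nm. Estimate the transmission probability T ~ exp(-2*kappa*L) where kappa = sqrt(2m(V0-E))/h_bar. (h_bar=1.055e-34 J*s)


V0 - E = 1.69 eV = 2.7074e-19 J
kappa = sqrt(2 * m * (V0-E)) / h_bar
= sqrt(2 * 9.109e-31 * 2.7074e-19) / 1.055e-34
= 6.6569e+09 /m
2*kappa*L = 2 * 6.6569e+09 * 1.84e-9
= 24.4974
T = exp(-24.4974) = 2.295654e-11

2.295654e-11


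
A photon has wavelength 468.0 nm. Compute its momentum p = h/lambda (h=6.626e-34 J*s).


p = h / lambda
= 6.626e-34 / (468.0e-9)
= 6.626e-34 / 4.6800e-07
= 1.4158e-27 kg*m/s

1.4158e-27


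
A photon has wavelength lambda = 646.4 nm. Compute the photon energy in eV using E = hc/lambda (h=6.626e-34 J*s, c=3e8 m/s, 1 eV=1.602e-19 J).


E = hc / lambda
= (6.626e-34)(3e8) / (646.4e-9)
= 1.9878e-25 / 6.4640e-07
= 3.0752e-19 J
Converting to eV: 3.0752e-19 / 1.602e-19
= 1.9196 eV

1.9196


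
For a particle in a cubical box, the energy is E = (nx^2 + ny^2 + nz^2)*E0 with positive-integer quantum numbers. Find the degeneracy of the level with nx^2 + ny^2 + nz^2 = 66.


Enumerate all (nx, ny, nz) with nx^2 + ny^2 + nz^2 = 66:
(1,1,8)
(1,4,7)
(1,7,4)
(1,8,1)
(4,1,7)
(4,5,5)
(4,7,1)
(5,4,5)
(5,5,4)
(7,1,4)
(7,4,1)
(8,1,1)
Total degeneracy = 12

12


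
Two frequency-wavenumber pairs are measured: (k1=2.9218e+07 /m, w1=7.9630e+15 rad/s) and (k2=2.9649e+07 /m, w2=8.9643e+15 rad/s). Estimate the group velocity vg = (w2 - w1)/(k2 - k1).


vg = (w2 - w1) / (k2 - k1)
= (8.9643e+15 - 7.9630e+15) / (2.9649e+07 - 2.9218e+07)
= 1.0013e+15 / 4.3100e+05
= 2.3232e+09 m/s

2.3232e+09


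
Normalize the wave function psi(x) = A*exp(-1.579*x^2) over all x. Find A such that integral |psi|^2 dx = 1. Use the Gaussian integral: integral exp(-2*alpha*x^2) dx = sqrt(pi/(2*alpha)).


integral |psi|^2 dx = A^2 * sqrt(pi/(2*alpha)) = 1
A^2 = sqrt(2*alpha/pi)
= sqrt(2 * 1.579 / pi)
= 1.002608
A = sqrt(1.002608)
= 1.0013

1.0013


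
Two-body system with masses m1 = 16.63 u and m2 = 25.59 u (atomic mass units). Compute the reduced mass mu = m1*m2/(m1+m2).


mu = m1 * m2 / (m1 + m2)
= 16.63 * 25.59 / (16.63 + 25.59)
= 425.5617 / 42.22
= 10.0796 u

10.0796


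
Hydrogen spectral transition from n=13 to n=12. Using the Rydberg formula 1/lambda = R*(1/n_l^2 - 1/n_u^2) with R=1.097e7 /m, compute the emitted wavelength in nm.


1/lambda = R * (1/n_l^2 - 1/n_u^2)
= 1.097e7 * (1/12^2 - 1/13^2)
= 1.097e7 * (0.006944 - 0.005917)
= 1.097e7 * 0.001027
= 1.1269e+04 /m
lambda = 1 / 1.1269e+04 = 88736.5542 nm

88736.5542


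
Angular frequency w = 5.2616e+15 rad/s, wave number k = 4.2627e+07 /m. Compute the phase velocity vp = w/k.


vp = w / k
= 5.2616e+15 / 4.2627e+07
= 1.2343e+08 m/s

1.2343e+08


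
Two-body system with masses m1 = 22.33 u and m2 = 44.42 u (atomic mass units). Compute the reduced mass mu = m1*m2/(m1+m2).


mu = m1 * m2 / (m1 + m2)
= 22.33 * 44.42 / (22.33 + 44.42)
= 991.8986 / 66.75
= 14.8599 u

14.8599


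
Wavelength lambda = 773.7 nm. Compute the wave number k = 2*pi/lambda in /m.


k = 2 * pi / lambda
= 6.2832 / (773.7e-9)
= 6.2832 / 7.7370e-07
= 8.1210e+06 /m

8.1210e+06


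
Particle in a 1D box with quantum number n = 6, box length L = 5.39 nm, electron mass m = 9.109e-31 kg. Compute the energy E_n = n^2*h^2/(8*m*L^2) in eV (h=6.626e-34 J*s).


E = n^2 * h^2 / (8 * m * L^2)
= 6^2 * (6.626e-34)^2 / (8 * 9.109e-31 * (5.39e-9)^2)
= 36 * 4.3904e-67 / (8 * 9.109e-31 * 2.9052e-17)
= 7.4656e-20 J
= 0.466 eV

0.466


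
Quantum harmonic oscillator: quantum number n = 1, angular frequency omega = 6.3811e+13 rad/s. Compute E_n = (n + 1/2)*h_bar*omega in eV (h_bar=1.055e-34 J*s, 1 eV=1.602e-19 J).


E = (n + 1/2) * h_bar * omega
= (1 + 0.5) * 1.055e-34 * 6.3811e+13
= 1.5 * 6.7321e-21
= 1.0098e-20 J
= 0.063 eV

0.063


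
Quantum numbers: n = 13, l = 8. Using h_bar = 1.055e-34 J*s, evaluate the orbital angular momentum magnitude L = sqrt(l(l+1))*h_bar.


L = sqrt(l*(l+1)) * h_bar
= sqrt(8 * 9) * 1.055e-34
= sqrt(72) * 1.055e-34
= 8.4853 * 1.055e-34
= 8.9520e-34 J*s

8.9520e-34


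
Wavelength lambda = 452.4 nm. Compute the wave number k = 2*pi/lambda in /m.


k = 2 * pi / lambda
= 6.2832 / (452.4e-9)
= 6.2832 / 4.5240e-07
= 1.3889e+07 /m

1.3889e+07


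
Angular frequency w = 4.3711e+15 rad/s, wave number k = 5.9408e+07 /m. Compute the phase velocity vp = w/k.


vp = w / k
= 4.3711e+15 / 5.9408e+07
= 7.3578e+07 m/s

7.3578e+07


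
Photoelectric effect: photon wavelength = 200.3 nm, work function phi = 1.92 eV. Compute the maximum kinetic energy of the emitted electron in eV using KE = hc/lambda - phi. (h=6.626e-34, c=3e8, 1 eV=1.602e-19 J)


E_photon = hc / lambda
= (6.626e-34)(3e8) / (200.3e-9)
= 9.9241e-19 J
= 6.1948 eV
KE = E_photon - phi
= 6.1948 - 1.92
= 4.2748 eV

4.2748


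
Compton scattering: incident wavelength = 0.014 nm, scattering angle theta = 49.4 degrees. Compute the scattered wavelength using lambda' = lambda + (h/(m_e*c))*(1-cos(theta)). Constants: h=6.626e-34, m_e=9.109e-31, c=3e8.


Compton wavelength: h/(m_e*c) = 2.4247e-12 m
d_lambda = 2.4247e-12 * (1 - cos(49.4 deg))
= 2.4247e-12 * 0.349226
= 8.4677e-13 m = 0.000847 nm
lambda' = 0.014 + 0.000847
= 0.014847 nm

0.014847


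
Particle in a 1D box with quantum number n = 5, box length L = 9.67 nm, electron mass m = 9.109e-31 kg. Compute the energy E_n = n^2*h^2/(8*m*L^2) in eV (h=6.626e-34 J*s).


E = n^2 * h^2 / (8 * m * L^2)
= 5^2 * (6.626e-34)^2 / (8 * 9.109e-31 * (9.67e-9)^2)
= 25 * 4.3904e-67 / (8 * 9.109e-31 * 9.3509e-17)
= 1.6108e-20 J
= 0.1005 eV

0.1005


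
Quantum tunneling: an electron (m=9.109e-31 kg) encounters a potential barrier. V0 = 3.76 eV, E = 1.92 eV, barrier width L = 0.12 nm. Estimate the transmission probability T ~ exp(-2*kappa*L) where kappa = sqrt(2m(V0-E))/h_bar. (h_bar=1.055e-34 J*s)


V0 - E = 1.84 eV = 2.9477e-19 J
kappa = sqrt(2 * m * (V0-E)) / h_bar
= sqrt(2 * 9.109e-31 * 2.9477e-19) / 1.055e-34
= 6.9461e+09 /m
2*kappa*L = 2 * 6.9461e+09 * 0.12e-9
= 1.6671
T = exp(-1.6671) = 1.888027e-01

1.888027e-01


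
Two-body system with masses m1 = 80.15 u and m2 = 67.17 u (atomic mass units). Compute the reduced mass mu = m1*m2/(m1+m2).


mu = m1 * m2 / (m1 + m2)
= 80.15 * 67.17 / (80.15 + 67.17)
= 5383.6755 / 147.32
= 36.5441 u

36.5441


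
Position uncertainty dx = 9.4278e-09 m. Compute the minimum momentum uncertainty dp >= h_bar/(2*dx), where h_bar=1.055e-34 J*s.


dp = h_bar / (2 * dx)
= 1.055e-34 / (2 * 9.4278e-09)
= 1.055e-34 / 1.8856e-08
= 5.5952e-27 kg*m/s

5.5952e-27


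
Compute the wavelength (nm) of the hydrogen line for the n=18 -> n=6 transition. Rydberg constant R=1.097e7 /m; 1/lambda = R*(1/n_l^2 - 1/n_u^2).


1/lambda = R * (1/n_l^2 - 1/n_u^2)
= 1.097e7 * (1/6^2 - 1/18^2)
= 1.097e7 * (0.027778 - 0.003086)
= 1.097e7 * 0.024691
= 2.7086e+05 /m
lambda = 1 / 2.7086e+05 = 3691.887 nm

3691.887


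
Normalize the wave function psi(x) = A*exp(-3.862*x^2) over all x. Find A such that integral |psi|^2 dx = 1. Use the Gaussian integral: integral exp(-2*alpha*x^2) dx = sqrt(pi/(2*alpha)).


integral |psi|^2 dx = A^2 * sqrt(pi/(2*alpha)) = 1
A^2 = sqrt(2*alpha/pi)
= sqrt(2 * 3.862 / pi)
= 1.568
A = sqrt(1.568)
= 1.2522

1.2522


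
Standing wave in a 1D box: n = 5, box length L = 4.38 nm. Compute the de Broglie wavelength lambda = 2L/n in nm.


lambda = 2L / n
= 2 * 4.38 / 5
= 8.76 / 5
= 1.752 nm

1.752


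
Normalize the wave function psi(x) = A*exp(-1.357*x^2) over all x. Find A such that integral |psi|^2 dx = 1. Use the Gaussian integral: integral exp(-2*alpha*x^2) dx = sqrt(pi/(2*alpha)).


integral |psi|^2 dx = A^2 * sqrt(pi/(2*alpha)) = 1
A^2 = sqrt(2*alpha/pi)
= sqrt(2 * 1.357 / pi)
= 0.929458
A = sqrt(0.929458)
= 0.9641

0.9641


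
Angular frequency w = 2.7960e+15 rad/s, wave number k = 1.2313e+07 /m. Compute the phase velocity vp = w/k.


vp = w / k
= 2.7960e+15 / 1.2313e+07
= 2.2708e+08 m/s

2.2708e+08


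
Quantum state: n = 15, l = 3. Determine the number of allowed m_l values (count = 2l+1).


m_l ranges from -l to +l in integer steps
So m_l goes from -3 to +3
Count = 2l + 1 = 2*3 + 1
= 7

7


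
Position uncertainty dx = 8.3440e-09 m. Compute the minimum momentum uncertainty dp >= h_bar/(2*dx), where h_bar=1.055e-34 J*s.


dp = h_bar / (2 * dx)
= 1.055e-34 / (2 * 8.3440e-09)
= 1.055e-34 / 1.6688e-08
= 6.3219e-27 kg*m/s

6.3219e-27


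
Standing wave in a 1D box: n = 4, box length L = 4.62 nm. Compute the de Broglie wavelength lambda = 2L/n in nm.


lambda = 2L / n
= 2 * 4.62 / 4
= 9.24 / 4
= 2.31 nm

2.31


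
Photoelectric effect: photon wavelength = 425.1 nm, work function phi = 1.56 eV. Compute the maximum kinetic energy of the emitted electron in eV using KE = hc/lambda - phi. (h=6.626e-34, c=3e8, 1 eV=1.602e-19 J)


E_photon = hc / lambda
= (6.626e-34)(3e8) / (425.1e-9)
= 4.6761e-19 J
= 2.9189 eV
KE = E_photon - phi
= 2.9189 - 1.56
= 1.3589 eV

1.3589


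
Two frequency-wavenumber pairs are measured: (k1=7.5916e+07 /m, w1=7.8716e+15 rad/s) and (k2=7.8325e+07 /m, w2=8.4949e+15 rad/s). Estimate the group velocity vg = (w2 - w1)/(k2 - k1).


vg = (w2 - w1) / (k2 - k1)
= (8.4949e+15 - 7.8716e+15) / (7.8325e+07 - 7.5916e+07)
= 6.2330e+14 / 2.4090e+06
= 2.5874e+08 m/s

2.5874e+08


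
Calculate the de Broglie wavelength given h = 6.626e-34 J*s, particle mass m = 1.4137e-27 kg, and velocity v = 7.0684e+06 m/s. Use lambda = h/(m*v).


lambda = h / (m * v)
= 6.626e-34 / (1.4137e-27 * 7.0684e+06)
= 6.626e-34 / 9.9926e-21
= 6.6309e-14 m

6.6309e-14


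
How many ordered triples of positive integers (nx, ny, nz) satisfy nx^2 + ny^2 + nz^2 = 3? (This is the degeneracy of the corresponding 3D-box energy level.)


Enumerate all (nx, ny, nz) with nx^2 + ny^2 + nz^2 = 3:
(1,1,1)
Total degeneracy = 1

1


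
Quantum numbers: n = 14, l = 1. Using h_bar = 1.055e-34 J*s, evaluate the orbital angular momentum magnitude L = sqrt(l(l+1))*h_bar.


L = sqrt(l*(l+1)) * h_bar
= sqrt(1 * 2) * 1.055e-34
= sqrt(2) * 1.055e-34
= 1.4142 * 1.055e-34
= 1.4920e-34 J*s

1.4920e-34


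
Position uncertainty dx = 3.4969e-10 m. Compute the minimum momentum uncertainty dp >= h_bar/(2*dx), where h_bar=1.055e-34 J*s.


dp = h_bar / (2 * dx)
= 1.055e-34 / (2 * 3.4969e-10)
= 1.055e-34 / 6.9938e-10
= 1.5085e-25 kg*m/s

1.5085e-25


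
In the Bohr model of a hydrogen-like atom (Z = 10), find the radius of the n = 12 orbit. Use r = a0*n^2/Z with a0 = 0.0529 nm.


r = a0 * n^2 / Z
= 0.0529 * 12^2 / 10
= 0.0529 * 144 / 10
= 0.7618 nm

0.7618


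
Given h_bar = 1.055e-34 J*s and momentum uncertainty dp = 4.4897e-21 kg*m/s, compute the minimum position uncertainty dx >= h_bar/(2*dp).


dx = h_bar / (2 * dp)
= 1.055e-34 / (2 * 4.4897e-21)
= 1.055e-34 / 8.9794e-21
= 1.1749e-14 m

1.1749e-14


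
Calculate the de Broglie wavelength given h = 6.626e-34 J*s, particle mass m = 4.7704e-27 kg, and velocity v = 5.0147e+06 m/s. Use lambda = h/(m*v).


lambda = h / (m * v)
= 6.626e-34 / (4.7704e-27 * 5.0147e+06)
= 6.626e-34 / 2.3922e-20
= 2.7698e-14 m

2.7698e-14


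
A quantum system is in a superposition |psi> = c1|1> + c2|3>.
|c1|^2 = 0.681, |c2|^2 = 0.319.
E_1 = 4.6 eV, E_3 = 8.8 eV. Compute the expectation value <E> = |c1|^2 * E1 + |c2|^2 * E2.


<E> = |c1|^2 * E1 + |c2|^2 * E2
= 0.681 * 4.6 + 0.319 * 8.8
= 3.1326 + 2.8072
= 5.9398 eV

5.9398


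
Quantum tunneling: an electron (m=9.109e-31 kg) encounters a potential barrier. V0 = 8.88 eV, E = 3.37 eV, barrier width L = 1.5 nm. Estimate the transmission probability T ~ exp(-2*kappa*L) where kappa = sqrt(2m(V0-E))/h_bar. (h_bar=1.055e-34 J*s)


V0 - E = 5.51 eV = 8.8270e-19 J
kappa = sqrt(2 * m * (V0-E)) / h_bar
= sqrt(2 * 9.109e-31 * 8.8270e-19) / 1.055e-34
= 1.2020e+10 /m
2*kappa*L = 2 * 1.2020e+10 * 1.5e-9
= 36.06
T = exp(-36.06) = 2.184358e-16

2.184358e-16


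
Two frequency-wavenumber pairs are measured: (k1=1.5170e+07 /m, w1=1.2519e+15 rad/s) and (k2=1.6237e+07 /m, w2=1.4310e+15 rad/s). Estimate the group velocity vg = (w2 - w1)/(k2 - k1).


vg = (w2 - w1) / (k2 - k1)
= (1.4310e+15 - 1.2519e+15) / (1.6237e+07 - 1.5170e+07)
= 1.7910e+14 / 1.0670e+06
= 1.6785e+08 m/s

1.6785e+08


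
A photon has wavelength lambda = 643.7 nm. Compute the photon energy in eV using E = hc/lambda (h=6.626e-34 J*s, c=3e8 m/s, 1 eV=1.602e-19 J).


E = hc / lambda
= (6.626e-34)(3e8) / (643.7e-9)
= 1.9878e-25 / 6.4370e-07
= 3.0881e-19 J
Converting to eV: 3.0881e-19 / 1.602e-19
= 1.9276 eV

1.9276


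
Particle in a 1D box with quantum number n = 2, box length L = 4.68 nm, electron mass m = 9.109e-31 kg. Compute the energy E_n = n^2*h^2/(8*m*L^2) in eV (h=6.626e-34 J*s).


E = n^2 * h^2 / (8 * m * L^2)
= 2^2 * (6.626e-34)^2 / (8 * 9.109e-31 * (4.68e-9)^2)
= 4 * 4.3904e-67 / (8 * 9.109e-31 * 2.1902e-17)
= 1.1003e-20 J
= 0.0687 eV

0.0687


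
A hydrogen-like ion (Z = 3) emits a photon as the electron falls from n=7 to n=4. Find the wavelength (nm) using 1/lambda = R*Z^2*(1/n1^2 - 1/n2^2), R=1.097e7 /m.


1/lambda = R * Z^2 * (1/n1^2 - 1/n2^2)
= 1.097e7 * 3^2 * (1/4^2 - 1/7^2)
= 1.097e7 * 9 * (0.0625 - 0.020408)
= 4.1557e+06 /m
lambda = 1 / 4.1557e+06
= 240.6318 nm

240.6318


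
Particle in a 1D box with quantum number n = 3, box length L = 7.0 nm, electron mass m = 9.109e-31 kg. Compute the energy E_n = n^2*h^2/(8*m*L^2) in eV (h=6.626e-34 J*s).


E = n^2 * h^2 / (8 * m * L^2)
= 3^2 * (6.626e-34)^2 / (8 * 9.109e-31 * (7.0e-9)^2)
= 9 * 4.3904e-67 / (8 * 9.109e-31 * 4.9000e-17)
= 1.1066e-20 J
= 0.0691 eV

0.0691


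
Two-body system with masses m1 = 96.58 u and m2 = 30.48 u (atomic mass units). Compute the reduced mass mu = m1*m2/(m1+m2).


mu = m1 * m2 / (m1 + m2)
= 96.58 * 30.48 / (96.58 + 30.48)
= 2943.7584 / 127.06
= 23.1683 u

23.1683


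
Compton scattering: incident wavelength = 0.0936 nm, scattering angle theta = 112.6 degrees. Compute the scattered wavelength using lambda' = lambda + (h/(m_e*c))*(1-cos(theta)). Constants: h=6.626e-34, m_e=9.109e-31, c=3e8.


Compton wavelength: h/(m_e*c) = 2.4247e-12 m
d_lambda = 2.4247e-12 * (1 - cos(112.6 deg))
= 2.4247e-12 * 1.384295
= 3.3565e-12 m = 0.003357 nm
lambda' = 0.0936 + 0.003357
= 0.096957 nm

0.096957


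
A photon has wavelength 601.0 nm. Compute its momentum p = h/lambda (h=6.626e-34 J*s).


p = h / lambda
= 6.626e-34 / (601.0e-9)
= 6.626e-34 / 6.0100e-07
= 1.1025e-27 kg*m/s

1.1025e-27


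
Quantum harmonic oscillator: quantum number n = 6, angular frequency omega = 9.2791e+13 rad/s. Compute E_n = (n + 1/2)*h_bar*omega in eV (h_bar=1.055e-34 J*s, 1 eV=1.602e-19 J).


E = (n + 1/2) * h_bar * omega
= (6 + 0.5) * 1.055e-34 * 9.2791e+13
= 6.5 * 9.7895e-21
= 6.3631e-20 J
= 0.3972 eV

0.3972


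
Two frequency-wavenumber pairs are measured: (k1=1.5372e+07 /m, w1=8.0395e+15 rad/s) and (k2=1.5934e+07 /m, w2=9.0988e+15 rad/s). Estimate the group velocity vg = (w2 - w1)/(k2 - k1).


vg = (w2 - w1) / (k2 - k1)
= (9.0988e+15 - 8.0395e+15) / (1.5934e+07 - 1.5372e+07)
= 1.0593e+15 / 5.6200e+05
= 1.8849e+09 m/s

1.8849e+09


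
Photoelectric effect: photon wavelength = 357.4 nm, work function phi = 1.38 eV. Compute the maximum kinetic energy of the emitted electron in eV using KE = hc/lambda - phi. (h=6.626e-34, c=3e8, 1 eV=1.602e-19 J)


E_photon = hc / lambda
= (6.626e-34)(3e8) / (357.4e-9)
= 5.5618e-19 J
= 3.4718 eV
KE = E_photon - phi
= 3.4718 - 1.38
= 2.0918 eV

2.0918


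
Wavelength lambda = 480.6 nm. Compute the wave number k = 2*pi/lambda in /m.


k = 2 * pi / lambda
= 6.2832 / (480.6e-9)
= 6.2832 / 4.8060e-07
= 1.3074e+07 /m

1.3074e+07


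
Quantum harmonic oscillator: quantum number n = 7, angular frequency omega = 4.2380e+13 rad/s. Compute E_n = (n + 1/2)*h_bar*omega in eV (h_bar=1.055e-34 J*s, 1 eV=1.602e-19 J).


E = (n + 1/2) * h_bar * omega
= (7 + 0.5) * 1.055e-34 * 4.2380e+13
= 7.5 * 4.4711e-21
= 3.3533e-20 J
= 0.2093 eV

0.2093


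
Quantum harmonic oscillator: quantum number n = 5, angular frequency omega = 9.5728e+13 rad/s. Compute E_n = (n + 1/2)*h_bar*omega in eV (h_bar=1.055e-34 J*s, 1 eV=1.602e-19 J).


E = (n + 1/2) * h_bar * omega
= (5 + 0.5) * 1.055e-34 * 9.5728e+13
= 5.5 * 1.0099e-20
= 5.5546e-20 J
= 0.3467 eV

0.3467


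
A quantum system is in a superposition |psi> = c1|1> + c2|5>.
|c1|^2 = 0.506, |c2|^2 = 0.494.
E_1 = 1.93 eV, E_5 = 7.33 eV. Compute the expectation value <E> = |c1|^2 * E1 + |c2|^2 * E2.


<E> = |c1|^2 * E1 + |c2|^2 * E2
= 0.506 * 1.93 + 0.494 * 7.33
= 0.9766 + 3.621
= 4.5976 eV

4.5976


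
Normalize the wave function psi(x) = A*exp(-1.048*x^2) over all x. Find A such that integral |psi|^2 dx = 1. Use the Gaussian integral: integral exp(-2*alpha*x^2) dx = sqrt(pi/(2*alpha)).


integral |psi|^2 dx = A^2 * sqrt(pi/(2*alpha)) = 1
A^2 = sqrt(2*alpha/pi)
= sqrt(2 * 1.048 / pi)
= 0.816809
A = sqrt(0.816809)
= 0.9038

0.9038


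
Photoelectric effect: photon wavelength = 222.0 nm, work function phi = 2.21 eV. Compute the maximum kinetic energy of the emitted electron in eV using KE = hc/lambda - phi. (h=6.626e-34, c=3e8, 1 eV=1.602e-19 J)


E_photon = hc / lambda
= (6.626e-34)(3e8) / (222.0e-9)
= 8.9541e-19 J
= 5.5893 eV
KE = E_photon - phi
= 5.5893 - 2.21
= 3.3793 eV

3.3793


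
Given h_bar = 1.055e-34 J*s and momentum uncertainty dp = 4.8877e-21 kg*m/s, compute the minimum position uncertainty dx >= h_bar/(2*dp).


dx = h_bar / (2 * dp)
= 1.055e-34 / (2 * 4.8877e-21)
= 1.055e-34 / 9.7754e-21
= 1.0792e-14 m

1.0792e-14


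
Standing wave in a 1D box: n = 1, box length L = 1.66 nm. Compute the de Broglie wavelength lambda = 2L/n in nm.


lambda = 2L / n
= 2 * 1.66 / 1
= 3.32 / 1
= 3.32 nm

3.32


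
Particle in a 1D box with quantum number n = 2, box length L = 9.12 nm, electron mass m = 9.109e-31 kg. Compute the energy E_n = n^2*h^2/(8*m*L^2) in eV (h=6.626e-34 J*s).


E = n^2 * h^2 / (8 * m * L^2)
= 2^2 * (6.626e-34)^2 / (8 * 9.109e-31 * (9.12e-9)^2)
= 4 * 4.3904e-67 / (8 * 9.109e-31 * 8.3174e-17)
= 2.8974e-21 J
= 0.0181 eV

0.0181


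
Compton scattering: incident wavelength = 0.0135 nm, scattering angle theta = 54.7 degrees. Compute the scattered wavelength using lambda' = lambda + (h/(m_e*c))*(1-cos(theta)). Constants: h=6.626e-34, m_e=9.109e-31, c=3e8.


Compton wavelength: h/(m_e*c) = 2.4247e-12 m
d_lambda = 2.4247e-12 * (1 - cos(54.7 deg))
= 2.4247e-12 * 0.422142
= 1.0236e-12 m = 0.001024 nm
lambda' = 0.0135 + 0.001024
= 0.014524 nm

0.014524


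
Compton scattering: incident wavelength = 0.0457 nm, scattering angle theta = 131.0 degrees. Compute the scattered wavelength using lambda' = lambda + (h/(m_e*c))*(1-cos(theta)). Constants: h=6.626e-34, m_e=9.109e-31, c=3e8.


Compton wavelength: h/(m_e*c) = 2.4247e-12 m
d_lambda = 2.4247e-12 * (1 - cos(131.0 deg))
= 2.4247e-12 * 1.656059
= 4.0155e-12 m = 0.004015 nm
lambda' = 0.0457 + 0.004015
= 0.049715 nm

0.049715


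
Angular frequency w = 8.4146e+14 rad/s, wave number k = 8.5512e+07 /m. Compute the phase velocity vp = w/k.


vp = w / k
= 8.4146e+14 / 8.5512e+07
= 9.8403e+06 m/s

9.8403e+06


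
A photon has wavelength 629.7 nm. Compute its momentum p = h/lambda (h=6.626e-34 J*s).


p = h / lambda
= 6.626e-34 / (629.7e-9)
= 6.626e-34 / 6.2970e-07
= 1.0522e-27 kg*m/s

1.0522e-27


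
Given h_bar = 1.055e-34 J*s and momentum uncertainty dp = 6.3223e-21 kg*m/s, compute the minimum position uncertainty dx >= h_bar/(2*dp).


dx = h_bar / (2 * dp)
= 1.055e-34 / (2 * 6.3223e-21)
= 1.055e-34 / 1.2645e-20
= 8.3435e-15 m

8.3435e-15


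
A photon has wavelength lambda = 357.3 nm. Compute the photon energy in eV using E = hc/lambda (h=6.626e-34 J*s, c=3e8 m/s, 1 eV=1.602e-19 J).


E = hc / lambda
= (6.626e-34)(3e8) / (357.3e-9)
= 1.9878e-25 / 3.5730e-07
= 5.5634e-19 J
Converting to eV: 5.5634e-19 / 1.602e-19
= 3.4728 eV

3.4728


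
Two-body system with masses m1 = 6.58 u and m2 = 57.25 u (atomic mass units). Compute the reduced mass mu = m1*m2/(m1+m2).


mu = m1 * m2 / (m1 + m2)
= 6.58 * 57.25 / (6.58 + 57.25)
= 376.705 / 63.83
= 5.9017 u

5.9017


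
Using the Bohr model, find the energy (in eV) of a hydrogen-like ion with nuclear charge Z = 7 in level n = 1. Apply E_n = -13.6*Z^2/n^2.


E_n = -13.6 * Z^2 / n^2
= -13.6 * 7^2 / 1^2
= -13.6 * 49 / 1
= -666.4 eV

-666.4


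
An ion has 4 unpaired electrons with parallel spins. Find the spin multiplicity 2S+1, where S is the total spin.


Total spin S = N * (1/2) = 4 * 0.5 = 2.0
Spin multiplicity = 2S + 1
= 2 * 2.0 + 1
= 5

5


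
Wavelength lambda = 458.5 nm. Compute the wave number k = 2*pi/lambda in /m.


k = 2 * pi / lambda
= 6.2832 / (458.5e-9)
= 6.2832 / 4.5850e-07
= 1.3704e+07 /m

1.3704e+07


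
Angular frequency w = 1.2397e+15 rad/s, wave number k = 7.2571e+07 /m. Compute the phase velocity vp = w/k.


vp = w / k
= 1.2397e+15 / 7.2571e+07
= 1.7083e+07 m/s

1.7083e+07


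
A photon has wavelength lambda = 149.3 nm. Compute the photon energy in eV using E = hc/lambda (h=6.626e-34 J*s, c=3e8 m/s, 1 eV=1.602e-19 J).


E = hc / lambda
= (6.626e-34)(3e8) / (149.3e-9)
= 1.9878e-25 / 1.4930e-07
= 1.3314e-18 J
Converting to eV: 1.3314e-18 / 1.602e-19
= 8.3109 eV

8.3109


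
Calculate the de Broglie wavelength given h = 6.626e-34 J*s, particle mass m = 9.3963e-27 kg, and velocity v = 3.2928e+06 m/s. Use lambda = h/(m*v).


lambda = h / (m * v)
= 6.626e-34 / (9.3963e-27 * 3.2928e+06)
= 6.626e-34 / 3.0940e-20
= 2.1416e-14 m

2.1416e-14


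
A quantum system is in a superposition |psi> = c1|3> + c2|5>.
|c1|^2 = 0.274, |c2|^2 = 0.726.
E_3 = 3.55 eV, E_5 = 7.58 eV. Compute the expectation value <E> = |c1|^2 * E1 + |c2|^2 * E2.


<E> = |c1|^2 * E1 + |c2|^2 * E2
= 0.274 * 3.55 + 0.726 * 7.58
= 0.9727 + 5.5031
= 6.4758 eV

6.4758


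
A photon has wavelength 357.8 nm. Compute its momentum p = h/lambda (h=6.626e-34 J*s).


p = h / lambda
= 6.626e-34 / (357.8e-9)
= 6.626e-34 / 3.5780e-07
= 1.8519e-27 kg*m/s

1.8519e-27


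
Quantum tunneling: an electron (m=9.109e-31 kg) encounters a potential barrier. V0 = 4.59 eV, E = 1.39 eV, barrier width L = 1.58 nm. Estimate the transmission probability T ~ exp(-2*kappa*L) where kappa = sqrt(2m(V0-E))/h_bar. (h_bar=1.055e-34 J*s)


V0 - E = 3.2 eV = 5.1264e-19 J
kappa = sqrt(2 * m * (V0-E)) / h_bar
= sqrt(2 * 9.109e-31 * 5.1264e-19) / 1.055e-34
= 9.1602e+09 /m
2*kappa*L = 2 * 9.1602e+09 * 1.58e-9
= 28.9462
T = exp(-28.9462) = 2.684324e-13

2.684324e-13


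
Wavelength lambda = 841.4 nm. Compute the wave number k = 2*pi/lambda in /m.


k = 2 * pi / lambda
= 6.2832 / (841.4e-9)
= 6.2832 / 8.4140e-07
= 7.4675e+06 /m

7.4675e+06


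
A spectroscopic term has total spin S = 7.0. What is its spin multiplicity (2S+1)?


Spin multiplicity = 2S + 1
= 2 * 7.0 + 1
= 14.0 + 1
= 15

15


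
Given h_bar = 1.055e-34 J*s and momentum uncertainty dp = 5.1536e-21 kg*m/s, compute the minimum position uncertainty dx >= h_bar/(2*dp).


dx = h_bar / (2 * dp)
= 1.055e-34 / (2 * 5.1536e-21)
= 1.055e-34 / 1.0307e-20
= 1.0236e-14 m

1.0236e-14


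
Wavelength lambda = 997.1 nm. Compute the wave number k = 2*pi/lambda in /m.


k = 2 * pi / lambda
= 6.2832 / (997.1e-9)
= 6.2832 / 9.9710e-07
= 6.3015e+06 /m

6.3015e+06


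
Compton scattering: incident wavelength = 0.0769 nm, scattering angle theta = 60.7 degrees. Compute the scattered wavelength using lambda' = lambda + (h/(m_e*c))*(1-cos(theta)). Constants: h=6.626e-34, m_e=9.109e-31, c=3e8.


Compton wavelength: h/(m_e*c) = 2.4247e-12 m
d_lambda = 2.4247e-12 * (1 - cos(60.7 deg))
= 2.4247e-12 * 0.510618
= 1.2381e-12 m = 0.001238 nm
lambda' = 0.0769 + 0.001238
= 0.078138 nm

0.078138


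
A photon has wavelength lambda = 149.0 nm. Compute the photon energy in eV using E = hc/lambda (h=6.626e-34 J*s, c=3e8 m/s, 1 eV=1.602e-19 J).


E = hc / lambda
= (6.626e-34)(3e8) / (149.0e-9)
= 1.9878e-25 / 1.4900e-07
= 1.3341e-18 J
Converting to eV: 1.3341e-18 / 1.602e-19
= 8.3277 eV

8.3277


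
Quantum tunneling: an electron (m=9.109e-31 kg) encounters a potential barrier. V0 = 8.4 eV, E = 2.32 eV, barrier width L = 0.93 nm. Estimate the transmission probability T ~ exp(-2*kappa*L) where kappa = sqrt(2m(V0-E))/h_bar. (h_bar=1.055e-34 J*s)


V0 - E = 6.08 eV = 9.7402e-19 J
kappa = sqrt(2 * m * (V0-E)) / h_bar
= sqrt(2 * 9.109e-31 * 9.7402e-19) / 1.055e-34
= 1.2626e+10 /m
2*kappa*L = 2 * 1.2626e+10 * 0.93e-9
= 23.4852
T = exp(-23.4852) = 6.317078e-11

6.317078e-11


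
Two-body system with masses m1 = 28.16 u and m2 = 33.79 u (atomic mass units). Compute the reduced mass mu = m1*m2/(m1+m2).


mu = m1 * m2 / (m1 + m2)
= 28.16 * 33.79 / (28.16 + 33.79)
= 951.5264 / 61.95
= 15.3596 u

15.3596


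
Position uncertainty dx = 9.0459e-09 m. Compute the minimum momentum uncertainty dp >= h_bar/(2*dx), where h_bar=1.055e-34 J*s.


dp = h_bar / (2 * dx)
= 1.055e-34 / (2 * 9.0459e-09)
= 1.055e-34 / 1.8092e-08
= 5.8314e-27 kg*m/s

5.8314e-27


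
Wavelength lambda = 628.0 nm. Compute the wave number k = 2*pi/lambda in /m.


k = 2 * pi / lambda
= 6.2832 / (628.0e-9)
= 6.2832 / 6.2800e-07
= 1.0005e+07 /m

1.0005e+07


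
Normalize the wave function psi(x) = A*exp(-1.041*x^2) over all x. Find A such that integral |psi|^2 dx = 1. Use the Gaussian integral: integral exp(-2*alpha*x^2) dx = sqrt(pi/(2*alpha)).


integral |psi|^2 dx = A^2 * sqrt(pi/(2*alpha)) = 1
A^2 = sqrt(2*alpha/pi)
= sqrt(2 * 1.041 / pi)
= 0.814077
A = sqrt(0.814077)
= 0.9023

0.9023


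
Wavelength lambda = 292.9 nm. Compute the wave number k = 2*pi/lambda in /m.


k = 2 * pi / lambda
= 6.2832 / (292.9e-9)
= 6.2832 / 2.9290e-07
= 2.1452e+07 /m

2.1452e+07


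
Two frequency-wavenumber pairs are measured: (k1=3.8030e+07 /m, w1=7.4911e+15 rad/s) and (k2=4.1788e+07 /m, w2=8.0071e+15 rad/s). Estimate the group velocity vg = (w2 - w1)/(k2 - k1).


vg = (w2 - w1) / (k2 - k1)
= (8.0071e+15 - 7.4911e+15) / (4.1788e+07 - 3.8030e+07)
= 5.1600e+14 / 3.7580e+06
= 1.3731e+08 m/s

1.3731e+08


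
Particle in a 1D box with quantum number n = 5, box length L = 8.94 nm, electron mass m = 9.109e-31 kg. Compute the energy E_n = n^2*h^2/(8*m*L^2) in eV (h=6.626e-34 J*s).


E = n^2 * h^2 / (8 * m * L^2)
= 5^2 * (6.626e-34)^2 / (8 * 9.109e-31 * (8.94e-9)^2)
= 25 * 4.3904e-67 / (8 * 9.109e-31 * 7.9924e-17)
= 1.8845e-20 J
= 0.1176 eV

0.1176


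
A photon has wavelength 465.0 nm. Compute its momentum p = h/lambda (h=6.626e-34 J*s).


p = h / lambda
= 6.626e-34 / (465.0e-9)
= 6.626e-34 / 4.6500e-07
= 1.4249e-27 kg*m/s

1.4249e-27


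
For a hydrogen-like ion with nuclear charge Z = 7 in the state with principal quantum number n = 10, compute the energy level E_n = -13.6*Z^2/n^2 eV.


E_n = -13.6 * Z^2 / n^2
= -13.6 * 7^2 / 10^2
= -13.6 * 49 / 100
= -6.664 eV

-6.664


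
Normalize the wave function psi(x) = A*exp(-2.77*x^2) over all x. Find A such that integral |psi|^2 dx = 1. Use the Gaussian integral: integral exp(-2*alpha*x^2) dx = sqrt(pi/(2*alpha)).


integral |psi|^2 dx = A^2 * sqrt(pi/(2*alpha)) = 1
A^2 = sqrt(2*alpha/pi)
= sqrt(2 * 2.77 / pi)
= 1.327945
A = sqrt(1.327945)
= 1.1524

1.1524


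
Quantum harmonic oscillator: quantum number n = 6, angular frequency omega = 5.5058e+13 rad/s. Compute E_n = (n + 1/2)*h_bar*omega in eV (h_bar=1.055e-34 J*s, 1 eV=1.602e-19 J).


E = (n + 1/2) * h_bar * omega
= (6 + 0.5) * 1.055e-34 * 5.5058e+13
= 6.5 * 5.8086e-21
= 3.7756e-20 J
= 0.2357 eV

0.2357


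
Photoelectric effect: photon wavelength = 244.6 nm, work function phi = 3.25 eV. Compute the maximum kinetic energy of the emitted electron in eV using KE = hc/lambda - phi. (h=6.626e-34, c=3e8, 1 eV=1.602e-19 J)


E_photon = hc / lambda
= (6.626e-34)(3e8) / (244.6e-9)
= 8.1267e-19 J
= 5.0729 eV
KE = E_photon - phi
= 5.0729 - 3.25
= 1.8229 eV

1.8229


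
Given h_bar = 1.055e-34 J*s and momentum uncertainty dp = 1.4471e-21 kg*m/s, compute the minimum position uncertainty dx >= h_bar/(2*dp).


dx = h_bar / (2 * dp)
= 1.055e-34 / (2 * 1.4471e-21)
= 1.055e-34 / 2.8942e-21
= 3.6452e-14 m

3.6452e-14


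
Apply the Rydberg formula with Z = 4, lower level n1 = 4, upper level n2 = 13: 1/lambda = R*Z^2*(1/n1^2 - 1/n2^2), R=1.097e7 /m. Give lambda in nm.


1/lambda = R * Z^2 * (1/n1^2 - 1/n2^2)
= 1.097e7 * 4^2 * (1/4^2 - 1/13^2)
= 1.097e7 * 16 * (0.0625 - 0.005917)
= 9.9314e+06 /m
lambda = 1 / 9.9314e+06
= 100.6905 nm

100.6905
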